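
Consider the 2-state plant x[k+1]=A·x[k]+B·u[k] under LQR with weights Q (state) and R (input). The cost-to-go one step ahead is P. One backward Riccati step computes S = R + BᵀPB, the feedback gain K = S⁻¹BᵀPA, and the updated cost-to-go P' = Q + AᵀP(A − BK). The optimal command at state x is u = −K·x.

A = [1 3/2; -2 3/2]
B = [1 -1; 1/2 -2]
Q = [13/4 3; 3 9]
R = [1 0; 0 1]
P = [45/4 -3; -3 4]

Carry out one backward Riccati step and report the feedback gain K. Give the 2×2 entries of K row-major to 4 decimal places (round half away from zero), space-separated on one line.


BᵀP = [9.7500 -1.0000; -5.2500 -5.0000]
S = R + BᵀPB = [1 0; 0 1] + [9.2500 -7.7500; -7.7500 15.2500] = [10.2500 -7.7500; -7.7500 16.2500]
BᵀPA = [11.7500 13.1250; 4.7500 -15.3750]
K = S⁻¹·BᵀPA = [2.1385 0.8838; 1.3122 -0.5246]
A−BK = [0.1737 0.0915; -0.4448 0.0088]
AᵀP(A−BK) = [7.8897 1.4824; 1.4824 1.1461]
P' = Q + AᵀP(A−BK) = [11.1397 4.4824; 4.4824 10.1461]
tr(P') = 21.2858

2.1385 0.8838 1.3122 -0.5246


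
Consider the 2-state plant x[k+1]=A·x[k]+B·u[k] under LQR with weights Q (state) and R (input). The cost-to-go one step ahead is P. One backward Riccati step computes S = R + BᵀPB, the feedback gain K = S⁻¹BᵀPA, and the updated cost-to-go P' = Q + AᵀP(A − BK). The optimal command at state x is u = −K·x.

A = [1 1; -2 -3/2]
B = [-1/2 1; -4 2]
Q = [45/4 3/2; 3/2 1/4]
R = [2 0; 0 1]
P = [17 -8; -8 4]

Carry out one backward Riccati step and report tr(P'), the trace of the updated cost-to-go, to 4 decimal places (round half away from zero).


BᵀP = [23.5000 -12.0000; 1.0000 0.0000]
S = R + BᵀPB = [2 0; 0 1] + [36.2500 -0.5000; -0.5000 1.0000] = [38.2500 -0.5000; -0.5000 2.0000]
BᵀPA = [47.5000 41.5000; 1.0000 1.0000]
K = S⁻¹·BᵀPA = [1.2525 1.0951; 0.8131 0.7738]
A−BK = [0.8131 0.7738; 1.3836 1.3328]
AᵀP(A−BK) = [4.6951 4.2098; 4.2098 3.7803]
P' = Q + AᵀP(A−BK) = [15.9451 5.7098; 5.7098 4.0303]
tr(P') = 19.9754

19.9754


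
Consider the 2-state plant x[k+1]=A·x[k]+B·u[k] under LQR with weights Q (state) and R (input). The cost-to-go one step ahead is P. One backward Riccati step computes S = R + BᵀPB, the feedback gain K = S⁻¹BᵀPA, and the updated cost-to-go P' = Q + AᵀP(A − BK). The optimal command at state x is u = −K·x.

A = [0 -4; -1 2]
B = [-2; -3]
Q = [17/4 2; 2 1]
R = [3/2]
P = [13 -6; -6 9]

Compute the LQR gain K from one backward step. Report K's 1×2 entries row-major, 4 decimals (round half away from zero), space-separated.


BᵀP = [-8.0000 -15.0000]
S = R + BᵀPB = [3/2] + [61.0000] = [62.5000]
BᵀPA = [15.0000 2.0000]
K = S⁻¹·BᵀPA = [0.2400 0.0320]
A−BK = [0.4800 -3.9360; -0.2800 2.0960]
AᵀP(A−BK) = [5.4000 -42.4800; -42.4800 339.9360]
P' = Q + AᵀP(A−BK) = [9.6500 -40.4800; -40.4800 340.9360]
tr(P') = 350.5860

0.2400 0.0320


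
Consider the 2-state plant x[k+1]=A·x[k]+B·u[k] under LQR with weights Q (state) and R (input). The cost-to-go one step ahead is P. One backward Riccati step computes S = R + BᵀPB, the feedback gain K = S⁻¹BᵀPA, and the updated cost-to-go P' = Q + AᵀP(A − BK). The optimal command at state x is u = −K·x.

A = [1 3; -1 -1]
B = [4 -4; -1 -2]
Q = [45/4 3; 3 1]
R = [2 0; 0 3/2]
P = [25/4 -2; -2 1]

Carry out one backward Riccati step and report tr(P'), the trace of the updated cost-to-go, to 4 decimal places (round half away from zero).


13.6224

BᵀP = [27.0000 -9.0000; -21.0000 6.0000]
S = R + BᵀPB = [2 0; 0 3/2] + [117.0000 -90.0000; -90.0000 72.0000] = [119.0000 -90.0000; -90.0000 73.5000]
BᵀPA = [36.0000 90.0000; -27.0000 -69.0000]
K = S⁻¹·BᵀPA = [0.3341 0.6265; 0.0418 -0.1717]
A−BK = [-0.1694 -0.1926; -0.5824 -0.7169]
AᵀP(A−BK) = [0.3498 0.5621; 0.5621 1.0226]
P' = Q + AᵀP(A−BK) = [11.5998 3.5621; 3.5621 2.0226]
tr(P') = 13.6224


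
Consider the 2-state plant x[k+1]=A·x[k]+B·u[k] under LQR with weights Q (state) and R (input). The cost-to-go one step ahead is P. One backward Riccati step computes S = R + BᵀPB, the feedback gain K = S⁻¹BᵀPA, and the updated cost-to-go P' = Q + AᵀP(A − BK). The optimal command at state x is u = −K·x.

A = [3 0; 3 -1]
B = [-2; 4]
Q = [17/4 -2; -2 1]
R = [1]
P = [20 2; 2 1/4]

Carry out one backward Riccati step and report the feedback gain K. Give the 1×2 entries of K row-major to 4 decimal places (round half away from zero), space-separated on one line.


-1.9811 0.0566

BᵀP = [-32.0000 -3.0000]
S = R + BᵀPB = [1] + [52.0000] = [53.0000]
BᵀPA = [-105.0000 3.0000]
K = S⁻¹·BᵀPA = [-1.9811 0.0566]
A−BK = [-0.9623 0.1132; 10.9245 -1.2264]
AᵀP(A−BK) = [10.2311 -0.8066; -0.8066 0.0802]
P' = Q + AᵀP(A−BK) = [14.4811 -2.8066; -2.8066 1.0802]
tr(P') = 15.5613


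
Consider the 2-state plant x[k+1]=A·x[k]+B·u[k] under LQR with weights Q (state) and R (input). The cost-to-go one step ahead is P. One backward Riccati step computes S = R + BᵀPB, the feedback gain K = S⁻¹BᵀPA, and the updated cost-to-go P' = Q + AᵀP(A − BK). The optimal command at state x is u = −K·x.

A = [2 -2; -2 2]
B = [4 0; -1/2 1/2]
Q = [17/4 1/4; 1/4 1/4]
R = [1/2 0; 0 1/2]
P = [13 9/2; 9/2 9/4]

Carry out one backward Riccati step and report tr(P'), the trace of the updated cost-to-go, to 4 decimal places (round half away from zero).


BᵀP = [49.7500 16.8750; 2.2500 1.1250]
S = R + BᵀPB = [1/2 0; 0 1/2] + [190.5625 8.4375; 8.4375 0.5625] = [191.0625 8.4375; 8.4375 1.0625]
BᵀPA = [65.7500 -65.7500; 2.2500 -2.2500]
K = S⁻¹·BᵀPA = [0.3860 -0.3860; -0.9474 0.9474]
A−BK = [0.4561 -0.4561; -1.3333 1.3333]
AᵀP(A−BK) = [1.7544 -1.7544; -1.7544 1.7544]
P' = Q + AᵀP(A−BK) = [6.0044 -1.5044; -1.5044 2.0044]
tr(P') = 8.0088

8.0088


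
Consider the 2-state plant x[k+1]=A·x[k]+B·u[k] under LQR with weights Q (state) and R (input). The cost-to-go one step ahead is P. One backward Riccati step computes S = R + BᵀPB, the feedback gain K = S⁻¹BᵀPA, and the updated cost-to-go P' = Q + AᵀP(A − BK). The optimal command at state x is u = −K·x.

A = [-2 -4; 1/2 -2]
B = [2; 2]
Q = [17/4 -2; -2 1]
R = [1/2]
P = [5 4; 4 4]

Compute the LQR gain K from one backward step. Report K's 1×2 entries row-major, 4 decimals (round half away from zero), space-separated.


-0.4088 -1.5182

BᵀP = [18.0000 16.0000]
S = R + BᵀPB = [1/2] + [68.0000] = [68.5000]
BᵀPA = [-28.0000 -104.0000]
K = S⁻¹·BᵀPA = [-0.4088 -1.5182]
A−BK = [-1.1825 -0.9635; 1.3175 1.0365]
AᵀP(A−BK) = [1.5547 1.4891; 1.4891 2.1022]
P' = Q + AᵀP(A−BK) = [5.8047 -0.5109; -0.5109 3.1022]
tr(P') = 8.9069


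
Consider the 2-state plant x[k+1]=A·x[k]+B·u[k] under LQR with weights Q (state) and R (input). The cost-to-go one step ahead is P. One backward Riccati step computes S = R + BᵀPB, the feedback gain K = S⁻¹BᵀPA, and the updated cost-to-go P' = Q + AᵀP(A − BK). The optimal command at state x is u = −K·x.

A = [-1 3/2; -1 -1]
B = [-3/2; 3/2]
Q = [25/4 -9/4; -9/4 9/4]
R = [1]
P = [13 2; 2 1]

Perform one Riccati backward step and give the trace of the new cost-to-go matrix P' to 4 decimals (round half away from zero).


13.9601

BᵀP = [-16.5000 -1.5000]
S = R + BᵀPB = [1] + [22.5000] = [23.5000]
BᵀPA = [18.0000 -23.2500]
K = S⁻¹·BᵀPA = [0.7660 -0.9894]
A−BK = [0.1489 0.0160; -2.1489 0.4840]
AᵀP(A−BK) = [4.2128 -1.6915; -1.6915 1.2473]
P' = Q + AᵀP(A−BK) = [10.4628 -3.9415; -3.9415 3.4973]
tr(P') = 13.9601


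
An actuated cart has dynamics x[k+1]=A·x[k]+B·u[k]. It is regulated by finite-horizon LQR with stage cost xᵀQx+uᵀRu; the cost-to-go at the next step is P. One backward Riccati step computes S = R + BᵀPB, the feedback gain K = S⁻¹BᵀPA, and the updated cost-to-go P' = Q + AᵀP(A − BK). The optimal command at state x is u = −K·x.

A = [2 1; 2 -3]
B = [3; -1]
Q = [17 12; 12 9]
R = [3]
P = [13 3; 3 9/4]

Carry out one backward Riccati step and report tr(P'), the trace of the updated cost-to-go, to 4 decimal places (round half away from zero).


53.7482

BᵀP = [36.0000 6.7500]
S = R + BᵀPB = [3] + [101.2500] = [104.2500]
BᵀPA = [85.5000 15.7500]
K = S⁻¹·BᵀPA = [0.8201 0.1511]
A−BK = [-0.4604 0.5468; 2.8201 -2.8489]
AᵀP(A−BK) = [14.8777 -12.4173; -12.4173 12.8705]
P' = Q + AᵀP(A−BK) = [31.8777 -0.4173; -0.4173 21.8705]
tr(P') = 53.7482


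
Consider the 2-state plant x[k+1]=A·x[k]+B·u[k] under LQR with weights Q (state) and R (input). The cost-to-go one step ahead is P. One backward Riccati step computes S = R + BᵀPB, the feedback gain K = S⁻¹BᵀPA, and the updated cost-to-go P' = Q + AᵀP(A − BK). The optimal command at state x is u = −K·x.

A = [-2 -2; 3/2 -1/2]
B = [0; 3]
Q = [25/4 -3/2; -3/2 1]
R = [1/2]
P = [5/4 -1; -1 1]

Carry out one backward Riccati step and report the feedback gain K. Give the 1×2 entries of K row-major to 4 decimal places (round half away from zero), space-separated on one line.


BᵀP = [-3.0000 3.0000]
S = R + BᵀPB = [1/2] + [9.0000] = [9.5000]
BᵀPA = [10.5000 4.5000]
K = S⁻¹·BᵀPA = [1.1053 0.4737]
A−BK = [-2.0000 -2.0000; -1.8158 -1.9211]
AᵀP(A−BK) = [1.6447 1.2763; 1.2763 1.1184]
P' = Q + AᵀP(A−BK) = [7.8947 -0.2237; -0.2237 2.1184]
tr(P') = 10.0132

1.1053 0.4737


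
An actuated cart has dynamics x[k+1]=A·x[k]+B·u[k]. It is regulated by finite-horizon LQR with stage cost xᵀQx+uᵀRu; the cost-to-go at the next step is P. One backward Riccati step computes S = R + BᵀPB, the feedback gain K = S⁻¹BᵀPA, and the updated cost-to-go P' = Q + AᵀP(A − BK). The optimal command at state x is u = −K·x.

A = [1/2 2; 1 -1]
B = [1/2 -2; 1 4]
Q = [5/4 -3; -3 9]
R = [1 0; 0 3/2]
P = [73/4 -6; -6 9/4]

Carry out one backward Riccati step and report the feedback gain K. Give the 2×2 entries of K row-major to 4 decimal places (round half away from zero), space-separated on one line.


0.2848 0.4572 -0.0320 -0.6672

BᵀP = [3.1250 -0.7500; -60.5000 21.0000]
S = R + BᵀPB = [1 0; 0 3/2] + [0.8125 -9.2500; -9.2500 205.0000] = [1.8125 -9.2500; -9.2500 206.5000]
BᵀPA = [0.8125 7.0000; -9.2500 -142.0000]
K = S⁻¹·BᵀPA = [0.2848 0.4572; -0.0320 -0.6672]
A−BK = [0.2935 0.4371; 0.8434 1.2115]
AᵀP(A−BK) = [0.2848 0.4572; 0.4572 1.3113]
P' = Q + AᵀP(A−BK) = [1.5348 -2.5428; -2.5428 10.3113]
tr(P') = 11.8460


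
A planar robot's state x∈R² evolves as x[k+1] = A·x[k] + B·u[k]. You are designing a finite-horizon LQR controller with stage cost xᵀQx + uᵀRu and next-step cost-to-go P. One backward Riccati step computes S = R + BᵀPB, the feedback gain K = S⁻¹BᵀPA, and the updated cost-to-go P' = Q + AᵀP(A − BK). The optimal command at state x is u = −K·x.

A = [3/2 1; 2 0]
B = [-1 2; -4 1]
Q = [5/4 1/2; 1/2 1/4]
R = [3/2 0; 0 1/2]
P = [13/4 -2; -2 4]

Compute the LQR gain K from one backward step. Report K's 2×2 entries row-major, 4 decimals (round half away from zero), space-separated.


-0.3492 0.1360 0.5451 0.5381

BᵀP = [4.7500 -14.0000; 4.5000 0.0000]
S = R + BᵀPB = [3/2 0; 0 1/2] + [51.2500 -4.5000; -4.5000 9.0000] = [52.7500 -4.5000; -4.5000 9.5000]
BᵀPA = [-20.8750 4.7500; 6.7500 4.5000]
K = S⁻¹·BᵀPA = [-0.3492 0.1360; 0.5451 0.5381]
A−BK = [0.0606 0.0598; 0.0580 0.0057]
AᵀP(A−BK) = [0.3428 0.0809; 0.0809 0.1829]
P' = Q + AᵀP(A−BK) = [1.5928 0.5809; 0.5809 0.4329]
tr(P') = 2.0257


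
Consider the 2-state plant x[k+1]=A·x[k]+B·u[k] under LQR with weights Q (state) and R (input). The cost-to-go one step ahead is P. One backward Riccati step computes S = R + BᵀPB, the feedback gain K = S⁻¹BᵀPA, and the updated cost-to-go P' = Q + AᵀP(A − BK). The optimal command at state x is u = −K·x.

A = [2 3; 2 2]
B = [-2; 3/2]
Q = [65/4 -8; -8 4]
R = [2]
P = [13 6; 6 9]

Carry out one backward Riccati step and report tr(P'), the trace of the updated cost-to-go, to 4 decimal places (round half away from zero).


BᵀP = [-17.0000 1.5000]
S = R + BᵀPB = [2] + [36.2500] = [38.2500]
BᵀPA = [-31.0000 -48.0000]
K = S⁻¹·BᵀPA = [-0.8105 -1.2549]
A−BK = [0.3791 0.4902; 3.2157 3.8824]
AᵀP(A−BK) = [110.8758 135.0980; 135.0980 164.7647]
P' = Q + AᵀP(A−BK) = [127.1258 127.0980; 127.0980 168.7647]
tr(P') = 295.8905

295.8905


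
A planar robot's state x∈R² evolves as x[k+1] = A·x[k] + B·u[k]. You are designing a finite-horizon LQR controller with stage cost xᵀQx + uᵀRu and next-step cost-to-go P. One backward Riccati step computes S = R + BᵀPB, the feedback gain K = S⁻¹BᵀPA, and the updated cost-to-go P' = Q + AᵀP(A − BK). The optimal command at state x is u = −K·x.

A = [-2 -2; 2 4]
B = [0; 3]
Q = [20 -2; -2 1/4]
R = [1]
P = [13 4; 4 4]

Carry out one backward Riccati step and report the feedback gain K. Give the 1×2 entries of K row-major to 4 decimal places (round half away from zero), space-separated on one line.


0.0000 0.6486

BᵀP = [12.0000 12.0000]
S = R + BᵀPB = [1] + [36.0000] = [37.0000]
BᵀPA = [0.0000 24.0000]
K = S⁻¹·BᵀPA = [0.0000 0.6486]
A−BK = [-2.0000 -2.0000; 2.0000 2.0541]
AᵀP(A−BK) = [36.0000 36.0000; 36.0000 36.4324]
P' = Q + AᵀP(A−BK) = [56.0000 34.0000; 34.0000 36.6824]
tr(P') = 92.6824


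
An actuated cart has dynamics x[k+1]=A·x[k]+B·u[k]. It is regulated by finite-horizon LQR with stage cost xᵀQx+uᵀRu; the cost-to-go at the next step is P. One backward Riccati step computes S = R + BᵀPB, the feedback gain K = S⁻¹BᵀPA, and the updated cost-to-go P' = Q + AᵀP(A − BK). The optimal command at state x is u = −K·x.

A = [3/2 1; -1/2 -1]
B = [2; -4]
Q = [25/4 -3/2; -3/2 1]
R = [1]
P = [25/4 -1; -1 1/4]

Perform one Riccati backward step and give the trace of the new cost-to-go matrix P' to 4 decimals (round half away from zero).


8.1291

BᵀP = [16.5000 -3.0000]
S = R + BᵀPB = [1] + [45.0000] = [46.0000]
BᵀPA = [26.2500 19.5000]
K = S⁻¹·BᵀPA = [0.5707 0.4239]
A−BK = [0.3587 0.1522; 1.7826 0.6957]
AᵀP(A−BK) = [0.6454 0.3723; 0.3723 0.2337]
P' = Q + AᵀP(A−BK) = [6.8954 -1.1277; -1.1277 1.2337]
tr(P') = 8.1291


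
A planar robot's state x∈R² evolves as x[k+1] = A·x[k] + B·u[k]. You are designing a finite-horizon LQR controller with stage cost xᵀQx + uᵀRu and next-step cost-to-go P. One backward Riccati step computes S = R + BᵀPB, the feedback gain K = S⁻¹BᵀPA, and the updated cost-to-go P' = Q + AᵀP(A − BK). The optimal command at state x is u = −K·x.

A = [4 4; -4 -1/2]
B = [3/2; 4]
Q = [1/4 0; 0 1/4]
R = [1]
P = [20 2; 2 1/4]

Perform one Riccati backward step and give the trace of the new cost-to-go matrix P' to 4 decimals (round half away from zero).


18.5625

BᵀP = [38.0000 4.0000]
S = R + BᵀPB = [1] + [73.0000] = [74.0000]
BᵀPA = [136.0000 150.0000]
K = S⁻¹·BᵀPA = [1.8378 2.0270]
A−BK = [1.2432 0.9595; -11.3514 -8.6081]
AᵀP(A−BK) = [10.0541 8.8243; 8.8243 8.0084]
P' = Q + AᵀP(A−BK) = [10.3041 8.8243; 8.8243 8.2584]
tr(P') = 18.5625


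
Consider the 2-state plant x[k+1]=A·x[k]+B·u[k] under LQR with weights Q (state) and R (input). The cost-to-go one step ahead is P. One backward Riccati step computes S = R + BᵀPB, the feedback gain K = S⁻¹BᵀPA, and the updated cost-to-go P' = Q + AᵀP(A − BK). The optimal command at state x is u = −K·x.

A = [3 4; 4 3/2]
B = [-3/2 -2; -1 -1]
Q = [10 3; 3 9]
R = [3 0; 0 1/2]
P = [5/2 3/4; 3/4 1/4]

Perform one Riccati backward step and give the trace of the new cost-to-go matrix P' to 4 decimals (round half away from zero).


BᵀP = [-4.5000 -1.3750; -5.7500 -1.7500]
S = R + BᵀPB = [3 0; 0 1/2] + [8.1250 10.3750; 10.3750 13.2500] = [11.1250 10.3750; 10.3750 13.7500]
BᵀPA = [-19.0000 -20.0625; -24.2500 -25.6250]
K = S⁻¹·BᵀPA = [-0.2130 -0.2206; -1.6029 -1.6972]
A−BK = [-0.5253 0.2747; 2.1841 -0.4178]
AᵀP(A−BK) = [1.5822 1.5269; 1.5269 1.6464]
P' = Q + AᵀP(A−BK) = [11.5822 4.5269; 4.5269 10.6464]
tr(P') = 22.2286

22.2286


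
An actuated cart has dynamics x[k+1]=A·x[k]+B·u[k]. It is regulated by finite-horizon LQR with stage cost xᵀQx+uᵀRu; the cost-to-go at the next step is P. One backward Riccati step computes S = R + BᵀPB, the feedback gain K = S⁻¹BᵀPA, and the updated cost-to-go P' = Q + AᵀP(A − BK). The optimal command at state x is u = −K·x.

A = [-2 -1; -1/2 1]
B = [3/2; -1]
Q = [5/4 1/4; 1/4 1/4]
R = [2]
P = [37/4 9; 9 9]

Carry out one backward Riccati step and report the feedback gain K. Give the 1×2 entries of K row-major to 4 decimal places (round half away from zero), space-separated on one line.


-2.4935 -0.0779

BᵀP = [4.8750 4.5000]
S = R + BᵀPB = [2] + [2.8125] = [4.8125]
BᵀPA = [-12.0000 -0.3750]
K = S⁻¹·BᵀPA = [-2.4935 -0.0779]
A−BK = [1.7403 -0.8831; -2.9935 0.9221]
AᵀP(A−BK) = [27.3279 -0.4351; -0.4351 0.2208]
P' = Q + AᵀP(A−BK) = [28.5779 -0.1851; -0.1851 0.4708]
tr(P') = 29.0487


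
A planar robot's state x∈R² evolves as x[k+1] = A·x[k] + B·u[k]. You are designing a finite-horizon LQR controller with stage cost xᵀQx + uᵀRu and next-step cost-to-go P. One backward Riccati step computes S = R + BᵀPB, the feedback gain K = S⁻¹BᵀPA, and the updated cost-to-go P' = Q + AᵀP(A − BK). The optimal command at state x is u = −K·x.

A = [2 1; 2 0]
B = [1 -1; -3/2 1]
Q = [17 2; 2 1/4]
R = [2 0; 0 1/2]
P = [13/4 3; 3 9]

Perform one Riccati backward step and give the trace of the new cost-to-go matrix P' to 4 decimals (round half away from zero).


BᵀP = [-1.2500 -10.5000; -0.2500 6.0000]
S = R + BᵀPB = [2 0; 0 1/2] + [14.5000 -9.2500; -9.2500 6.2500] = [16.5000 -9.2500; -9.2500 6.7500]
BᵀPA = [-23.5000 -1.2500; 11.5000 -0.2500]
K = S⁻¹·BᵀPA = [-2.0242 -0.4165; -1.0702 -0.6077]
A−BK = [2.9540 0.8087; 0.0339 -0.0169]
AᵀP(A−BK) = [37.7385 9.7022; 9.7022 2.5775]
P' = Q + AᵀP(A−BK) = [54.7385 11.7022; 11.7022 2.8275]
tr(P') = 57.5660

57.5660


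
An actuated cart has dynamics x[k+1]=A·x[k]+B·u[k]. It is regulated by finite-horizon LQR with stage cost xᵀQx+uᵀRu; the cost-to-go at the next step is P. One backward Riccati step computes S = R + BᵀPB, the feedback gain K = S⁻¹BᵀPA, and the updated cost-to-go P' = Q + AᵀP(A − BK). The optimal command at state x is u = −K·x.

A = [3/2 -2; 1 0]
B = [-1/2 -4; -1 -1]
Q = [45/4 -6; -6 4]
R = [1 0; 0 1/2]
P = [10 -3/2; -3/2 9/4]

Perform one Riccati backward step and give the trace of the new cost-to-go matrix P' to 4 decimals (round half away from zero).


15.9700

BᵀP = [-3.5000 -1.5000; -38.5000 3.7500]
S = R + BᵀPB = [1 0; 0 1/2] + [3.2500 15.5000; 15.5000 150.2500] = [4.2500 15.5000; 15.5000 150.7500]
BᵀPA = [-6.7500 7.0000; -54.0000 77.0000]
K = S⁻¹·BᵀPA = [-0.4509 -0.3452; -0.3118 0.5463]
A−BK = [0.0272 0.0125; 0.2372 0.2010]
AᵀP(A−BK) = [0.3666 0.1686; 0.1686 0.3534]
P' = Q + AᵀP(A−BK) = [11.6166 -5.8314; -5.8314 4.3534]
tr(P') = 15.9700


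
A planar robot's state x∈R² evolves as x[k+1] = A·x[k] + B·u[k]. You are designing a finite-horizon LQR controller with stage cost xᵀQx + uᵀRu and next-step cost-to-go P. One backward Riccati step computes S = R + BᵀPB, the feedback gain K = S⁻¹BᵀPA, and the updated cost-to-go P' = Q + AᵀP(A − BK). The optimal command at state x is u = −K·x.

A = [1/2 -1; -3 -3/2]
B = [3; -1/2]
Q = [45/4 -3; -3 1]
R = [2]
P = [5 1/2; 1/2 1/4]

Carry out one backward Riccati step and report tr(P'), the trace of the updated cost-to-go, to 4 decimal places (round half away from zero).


BᵀP = [14.7500 1.3750]
S = R + BᵀPB = [2] + [43.5625] = [45.5625]
BᵀPA = [3.2500 -16.8125]
K = S⁻¹·BᵀPA = [0.0713 -0.3690]
A−BK = [0.2860 0.1070; -2.9643 -1.6845]
AᵀP(A−BK) = [1.7682 0.9492; 0.9492 0.8587]
P' = Q + AᵀP(A−BK) = [13.0182 -2.0508; -2.0508 1.8587]
tr(P') = 14.8769

14.8769


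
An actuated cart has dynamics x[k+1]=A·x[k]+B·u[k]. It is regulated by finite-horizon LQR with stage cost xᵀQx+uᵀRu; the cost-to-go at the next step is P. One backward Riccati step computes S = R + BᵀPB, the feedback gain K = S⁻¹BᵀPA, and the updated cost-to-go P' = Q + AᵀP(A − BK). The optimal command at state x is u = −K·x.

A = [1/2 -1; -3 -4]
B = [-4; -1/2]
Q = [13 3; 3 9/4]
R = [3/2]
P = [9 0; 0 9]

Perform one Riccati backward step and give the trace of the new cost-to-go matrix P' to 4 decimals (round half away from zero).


BᵀP = [-36.0000 -4.5000]
S = R + BᵀPB = [3/2] + [146.2500] = [147.7500]
BᵀPA = [-4.5000 54.0000]
K = S⁻¹·BᵀPA = [-0.0305 0.3655]
A−BK = [0.3782 0.4619; -3.0152 -3.8173]
AᵀP(A−BK) = [83.1129 105.1447; 105.1447 133.2640]
P' = Q + AᵀP(A−BK) = [96.1129 108.1447; 108.1447 135.5140]
tr(P') = 231.6269

231.6269


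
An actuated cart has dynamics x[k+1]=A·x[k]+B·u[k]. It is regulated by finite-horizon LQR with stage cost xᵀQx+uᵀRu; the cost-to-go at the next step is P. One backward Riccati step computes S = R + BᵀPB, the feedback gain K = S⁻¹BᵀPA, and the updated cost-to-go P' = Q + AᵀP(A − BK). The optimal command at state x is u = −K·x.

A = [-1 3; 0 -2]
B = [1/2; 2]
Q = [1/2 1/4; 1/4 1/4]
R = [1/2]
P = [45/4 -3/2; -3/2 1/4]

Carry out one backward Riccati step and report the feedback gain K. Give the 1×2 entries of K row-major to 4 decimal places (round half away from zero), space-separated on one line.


-2.0000 6.3810

BᵀP = [2.6250 -0.2500]
S = R + BᵀPB = [1/2] + [0.8125] = [1.3125]
BᵀPA = [-2.6250 8.3750]
K = S⁻¹·BᵀPA = [-2.0000 6.3810]
A−BK = [0.0000 -0.1905; 4.0000 -14.7619]
AᵀP(A−BK) = [6.0000 -20.0000; -20.0000 66.8095]
P' = Q + AᵀP(A−BK) = [6.5000 -19.7500; -19.7500 67.0595]
tr(P') = 73.5595


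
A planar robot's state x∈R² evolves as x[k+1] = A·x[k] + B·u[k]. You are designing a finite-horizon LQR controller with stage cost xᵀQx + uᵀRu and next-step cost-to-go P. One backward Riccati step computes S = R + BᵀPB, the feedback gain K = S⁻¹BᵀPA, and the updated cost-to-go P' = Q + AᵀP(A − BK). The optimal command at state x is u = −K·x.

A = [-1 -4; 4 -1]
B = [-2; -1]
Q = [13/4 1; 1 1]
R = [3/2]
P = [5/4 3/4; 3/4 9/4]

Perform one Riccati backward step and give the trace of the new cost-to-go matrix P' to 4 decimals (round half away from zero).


28.1223

BᵀP = [-3.2500 -3.7500]
S = R + BᵀPB = [3/2] + [10.2500] = [11.7500]
BᵀPA = [-11.7500 16.7500]
K = S⁻¹·BᵀPA = [-1.0000 1.4255]
A−BK = [-3.0000 -1.1489; 3.0000 0.4255]
AᵀP(A−BK) = [19.5000 1.5000; 1.5000 4.3723]
P' = Q + AᵀP(A−BK) = [22.7500 2.5000; 2.5000 5.3723]
tr(P') = 28.1223


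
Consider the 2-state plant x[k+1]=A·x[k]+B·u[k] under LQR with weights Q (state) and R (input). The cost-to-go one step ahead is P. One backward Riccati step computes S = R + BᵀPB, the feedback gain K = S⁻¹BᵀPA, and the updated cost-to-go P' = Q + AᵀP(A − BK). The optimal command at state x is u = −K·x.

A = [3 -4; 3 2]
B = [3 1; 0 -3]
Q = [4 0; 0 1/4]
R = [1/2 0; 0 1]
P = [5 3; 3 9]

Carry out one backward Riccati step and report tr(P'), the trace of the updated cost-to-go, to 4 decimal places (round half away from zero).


7.1637

BᵀP = [15.0000 9.0000; -4.0000 -24.0000]
S = R + BᵀPB = [1/2 0; 0 1] + [45.0000 -12.0000; -12.0000 68.0000] = [45.5000 -12.0000; -12.0000 69.0000]
BᵀPA = [72.0000 -42.0000; -84.0000 -32.0000]
K = S⁻¹·BᵀPA = [1.3220 -1.0956; -0.9875 -0.6543]
A−BK = [0.0215 -0.0588; 0.0376 0.0371]
AᵀP(A−BK) = [1.8688 -0.0761; -0.0761 1.0449]
P' = Q + AᵀP(A−BK) = [5.8688 -0.0761; -0.0761 1.2949]
tr(P') = 7.1637


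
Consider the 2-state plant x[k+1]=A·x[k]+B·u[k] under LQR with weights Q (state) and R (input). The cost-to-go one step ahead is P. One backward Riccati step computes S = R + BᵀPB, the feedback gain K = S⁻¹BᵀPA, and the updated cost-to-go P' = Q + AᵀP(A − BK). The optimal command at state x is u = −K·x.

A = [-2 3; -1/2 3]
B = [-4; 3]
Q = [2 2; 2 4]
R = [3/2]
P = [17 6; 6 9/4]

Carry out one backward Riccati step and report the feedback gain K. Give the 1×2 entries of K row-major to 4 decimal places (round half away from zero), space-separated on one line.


BᵀP = [-50.0000 -17.2500]
S = R + BᵀPB = [3/2] + [148.2500] = [149.7500]
BᵀPA = [108.6250 -201.7500]
K = S⁻¹·BᵀPA = [0.7254 -1.3472]
A−BK = [0.9015 -2.3890; -2.6761 7.0417]
AᵀP(A−BK) = [1.7686 -4.0305; -4.0305 9.4432]
P' = Q + AᵀP(A−BK) = [3.7686 -2.0305; -2.0305 13.4432]
tr(P') = 17.2118

0.7254 -1.3472


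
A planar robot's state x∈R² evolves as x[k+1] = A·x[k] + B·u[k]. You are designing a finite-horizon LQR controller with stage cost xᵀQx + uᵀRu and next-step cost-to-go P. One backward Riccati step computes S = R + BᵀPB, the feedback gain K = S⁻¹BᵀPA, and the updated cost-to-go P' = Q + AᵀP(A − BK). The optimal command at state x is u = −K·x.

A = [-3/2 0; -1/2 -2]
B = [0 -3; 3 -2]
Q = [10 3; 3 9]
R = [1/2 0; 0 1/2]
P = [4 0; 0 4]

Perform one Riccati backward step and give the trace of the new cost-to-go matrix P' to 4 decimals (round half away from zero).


BᵀP = [0.0000 12.0000; -12.0000 -8.0000]
S = R + BᵀPB = [1/2 0; 0 1/2] + [36.0000 -24.0000; -24.0000 52.0000] = [36.5000 -24.0000; -24.0000 52.5000]
BᵀPA = [-6.0000 -24.0000; 22.0000 16.0000]
K = S⁻¹·BᵀPA = [0.1589 -0.6536; 0.4917 0.0060]
A−BK = [-0.0249 0.0179; 0.0066 -0.0272]
AᵀP(A−BK) = [0.1362 -0.0530; -0.0530 0.2179]
P' = Q + AᵀP(A−BK) = [10.1362 2.9470; 2.9470 9.2179]
tr(P') = 19.3540

19.3540


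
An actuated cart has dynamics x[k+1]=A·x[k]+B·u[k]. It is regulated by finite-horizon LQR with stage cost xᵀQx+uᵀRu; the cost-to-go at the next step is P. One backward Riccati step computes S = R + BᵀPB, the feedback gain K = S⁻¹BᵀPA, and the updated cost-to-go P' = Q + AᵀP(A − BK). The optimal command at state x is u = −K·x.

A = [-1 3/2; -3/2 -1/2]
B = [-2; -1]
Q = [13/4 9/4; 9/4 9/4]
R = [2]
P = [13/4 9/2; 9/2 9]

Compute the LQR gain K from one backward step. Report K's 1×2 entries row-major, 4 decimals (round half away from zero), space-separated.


BᵀP = [-11.0000 -18.0000]
S = R + BᵀPB = [2] + [40.0000] = [42.0000]
BᵀPA = [38.0000 -7.5000]
K = S⁻¹·BᵀPA = [0.9048 -0.1786]
A−BK = [0.8095 1.1429; -0.5952 -0.6786]
AᵀP(A−BK) = [2.6190 0.7857; 0.7857 1.4732]
P' = Q + AᵀP(A−BK) = [5.8690 3.0357; 3.0357 3.7232]
tr(P') = 9.5923

0.9048 -0.1786


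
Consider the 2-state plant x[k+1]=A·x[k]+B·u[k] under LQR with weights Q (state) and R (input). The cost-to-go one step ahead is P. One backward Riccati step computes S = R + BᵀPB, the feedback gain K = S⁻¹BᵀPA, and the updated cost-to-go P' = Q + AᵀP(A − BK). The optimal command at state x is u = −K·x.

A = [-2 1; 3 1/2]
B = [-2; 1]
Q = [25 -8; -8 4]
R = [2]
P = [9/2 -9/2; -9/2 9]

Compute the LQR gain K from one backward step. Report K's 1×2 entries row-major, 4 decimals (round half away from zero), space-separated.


1.7234 -0.0957

BᵀP = [-13.5000 18.0000]
S = R + BᵀPB = [2] + [45.0000] = [47.0000]
BᵀPA = [81.0000 -4.5000]
K = S⁻¹·BᵀPA = [1.7234 -0.0957]
A−BK = [1.4468 0.8085; 1.2766 0.5957]
AᵀP(A−BK) = [13.4043 3.2553; 3.2553 1.8191]
P' = Q + AᵀP(A−BK) = [38.4043 -4.7447; -4.7447 5.8191]
tr(P') = 44.2234


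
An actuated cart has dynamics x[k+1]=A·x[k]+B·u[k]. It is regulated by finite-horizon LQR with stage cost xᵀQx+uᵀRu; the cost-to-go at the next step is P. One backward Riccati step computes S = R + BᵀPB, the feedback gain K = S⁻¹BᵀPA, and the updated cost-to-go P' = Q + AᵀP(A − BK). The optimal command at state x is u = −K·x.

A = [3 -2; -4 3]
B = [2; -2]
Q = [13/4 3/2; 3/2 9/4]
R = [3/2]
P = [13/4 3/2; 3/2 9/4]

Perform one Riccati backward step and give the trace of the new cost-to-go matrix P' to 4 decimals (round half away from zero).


BᵀP = [3.5000 -1.5000]
S = R + BᵀPB = [3/2] + [10.0000] = [11.5000]
BᵀPA = [16.5000 -11.5000]
K = S⁻¹·BᵀPA = [1.4348 -1.0000]
A−BK = [0.1304 0.0000; -1.1304 1.0000]
AᵀP(A−BK) = [5.5761 -4.5000; -4.5000 3.7500]
P' = Q + AᵀP(A−BK) = [8.8261 -3.0000; -3.0000 6.0000]
tr(P') = 14.8261

14.8261


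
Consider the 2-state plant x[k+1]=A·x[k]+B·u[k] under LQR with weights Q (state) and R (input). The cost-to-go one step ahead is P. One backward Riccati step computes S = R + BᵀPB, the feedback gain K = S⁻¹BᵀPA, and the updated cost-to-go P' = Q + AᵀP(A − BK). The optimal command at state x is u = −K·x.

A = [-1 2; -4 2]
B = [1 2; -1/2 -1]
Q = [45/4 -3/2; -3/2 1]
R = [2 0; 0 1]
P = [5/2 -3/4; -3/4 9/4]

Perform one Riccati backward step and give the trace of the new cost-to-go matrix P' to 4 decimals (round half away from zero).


51.4570

BᵀP = [2.8750 -1.8750; 5.7500 -3.7500]
S = R + BᵀPB = [2 0; 0 1] + [3.8125 7.6250; 7.6250 15.2500] = [5.8125 7.6250; 7.6250 16.2500]
BᵀPA = [4.6250 2.0000; 9.2500 4.0000]
K = S⁻¹·BᵀPA = [0.1274 0.0551; 0.5095 0.2203]
A−BK = [-2.1463 1.5043; -3.4269 2.2478]
AᵀP(A−BK) = [27.1984 -17.7926; -17.7926 12.0086]
P' = Q + AᵀP(A−BK) = [38.4484 -19.2926; -19.2926 13.0086]
tr(P') = 51.4570


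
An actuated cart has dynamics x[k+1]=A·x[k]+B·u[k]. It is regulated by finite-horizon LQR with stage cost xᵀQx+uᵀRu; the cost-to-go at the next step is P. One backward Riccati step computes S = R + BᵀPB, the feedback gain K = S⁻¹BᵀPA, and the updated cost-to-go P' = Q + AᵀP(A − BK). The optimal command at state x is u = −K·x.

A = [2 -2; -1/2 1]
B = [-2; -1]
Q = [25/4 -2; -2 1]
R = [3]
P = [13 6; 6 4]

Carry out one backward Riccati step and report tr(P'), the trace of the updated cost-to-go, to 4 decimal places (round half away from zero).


BᵀP = [-32.0000 -16.0000]
S = R + BᵀPB = [3] + [80.0000] = [83.0000]
BᵀPA = [-56.0000 48.0000]
K = S⁻¹·BᵀPA = [-0.6747 0.5783]
A−BK = [0.6506 -0.8434; -1.1747 1.5783]
AᵀP(A−BK) = [3.2169 -3.6145; -3.6145 4.2410]
P' = Q + AᵀP(A−BK) = [9.4669 -5.6145; -5.6145 5.2410]
tr(P') = 14.7078

14.7078


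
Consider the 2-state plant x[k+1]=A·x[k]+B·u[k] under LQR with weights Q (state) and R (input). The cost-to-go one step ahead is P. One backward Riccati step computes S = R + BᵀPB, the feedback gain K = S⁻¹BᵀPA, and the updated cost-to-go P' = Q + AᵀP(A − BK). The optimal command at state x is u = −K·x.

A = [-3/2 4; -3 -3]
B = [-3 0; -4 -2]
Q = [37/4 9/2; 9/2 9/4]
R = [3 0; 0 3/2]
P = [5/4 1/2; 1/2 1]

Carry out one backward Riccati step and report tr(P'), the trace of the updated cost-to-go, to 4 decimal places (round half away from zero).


BᵀP = [-5.7500 -5.5000; -1.0000 -2.0000]
S = R + BᵀPB = [3 0; 0 3/2] + [39.2500 11.0000; 11.0000 4.0000] = [42.2500 11.0000; 11.0000 5.5000]
BᵀPA = [25.1250 -6.5000; 7.5000 2.0000]
K = S⁻¹·BᵀPA = [0.5000 -0.5185; 0.3636 1.4007]
A−BK = [0.0000 2.4444; -0.2727 -2.2727]
AᵀP(A−BK) = [1.0227 0.2727; 0.2727 10.8283]
P' = Q + AᵀP(A−BK) = [10.2727 4.7727; 4.7727 13.0783]
tr(P') = 23.3510

23.3510


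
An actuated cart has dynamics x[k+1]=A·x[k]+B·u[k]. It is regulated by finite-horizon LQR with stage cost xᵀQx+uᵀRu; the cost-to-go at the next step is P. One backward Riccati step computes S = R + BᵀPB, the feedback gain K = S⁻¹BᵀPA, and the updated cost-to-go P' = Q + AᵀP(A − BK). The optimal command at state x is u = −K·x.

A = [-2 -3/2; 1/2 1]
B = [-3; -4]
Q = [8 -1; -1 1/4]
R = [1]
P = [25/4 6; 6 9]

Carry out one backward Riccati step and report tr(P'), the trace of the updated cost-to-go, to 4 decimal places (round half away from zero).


BᵀP = [-42.7500 -54.0000]
S = R + BᵀPB = [1] + [344.2500] = [345.2500]
BᵀPA = [58.5000 10.1250]
K = S⁻¹·BᵀPA = [0.1694 0.0293]
A−BK = [-1.4917 -1.4120; 1.1778 1.1173]
AᵀP(A−BK) = [5.3376 5.0344; 5.0344 4.7656]
P' = Q + AᵀP(A−BK) = [13.3376 4.0344; 4.0344 5.0156]
tr(P') = 18.3532

18.3532


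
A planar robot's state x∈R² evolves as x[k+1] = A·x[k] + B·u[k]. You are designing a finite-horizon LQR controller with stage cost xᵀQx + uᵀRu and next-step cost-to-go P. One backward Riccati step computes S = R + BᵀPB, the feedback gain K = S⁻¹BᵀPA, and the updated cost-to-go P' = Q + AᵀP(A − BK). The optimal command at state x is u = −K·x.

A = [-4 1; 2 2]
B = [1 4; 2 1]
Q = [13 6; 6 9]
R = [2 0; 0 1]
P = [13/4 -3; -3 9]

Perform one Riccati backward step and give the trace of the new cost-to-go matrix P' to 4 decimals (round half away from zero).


BᵀP = [-2.7500 15.0000; 10.0000 -3.0000]
S = R + BᵀPB = [2 0; 0 1] + [27.2500 4.0000; 4.0000 37.0000] = [29.2500 4.0000; 4.0000 38.0000]
BᵀPA = [41.0000 27.2500; -46.0000 4.0000]
K = S⁻¹·BᵀPA = [1.5901 0.9306; -1.3779 0.0073]
A−BK = [-0.0785 0.0402; 0.1976 0.1314]
AᵀP(A−BK) = [7.4204 3.1803; 3.1803 1.8613]
P' = Q + AᵀP(A−BK) = [20.4204 9.1803; 9.1803 10.8613]
tr(P') = 31.2816

31.2816


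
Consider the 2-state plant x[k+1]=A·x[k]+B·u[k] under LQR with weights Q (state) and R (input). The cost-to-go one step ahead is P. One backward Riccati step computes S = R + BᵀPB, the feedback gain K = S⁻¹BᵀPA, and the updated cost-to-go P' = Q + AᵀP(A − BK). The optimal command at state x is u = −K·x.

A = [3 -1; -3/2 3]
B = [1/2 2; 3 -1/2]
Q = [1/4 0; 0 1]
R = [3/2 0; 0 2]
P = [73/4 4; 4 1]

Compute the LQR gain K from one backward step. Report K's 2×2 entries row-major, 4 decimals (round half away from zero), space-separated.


BᵀP = [21.1250 5.0000; 34.5000 7.5000]
S = R + BᵀPB = [3/2 0; 0 2] + [25.5625 39.7500; 39.7500 65.2500] = [27.0625 39.7500; 39.7500 67.2500]
BᵀPA = [55.8750 -6.1250; 92.2500 -12.0000]
K = S⁻¹·BᵀPA = [0.3779 0.2713; 1.1484 -0.3388]
A−BK = [0.5143 -0.4580; -2.0595 2.0165]
AᵀP(A−BK) = [3.4469 -1.1548; -1.1548 0.8461]
P' = Q + AᵀP(A−BK) = [3.6969 -1.1548; -1.1548 1.8461]
tr(P') = 5.5430

0.3779 0.2713 1.1484 -0.3388


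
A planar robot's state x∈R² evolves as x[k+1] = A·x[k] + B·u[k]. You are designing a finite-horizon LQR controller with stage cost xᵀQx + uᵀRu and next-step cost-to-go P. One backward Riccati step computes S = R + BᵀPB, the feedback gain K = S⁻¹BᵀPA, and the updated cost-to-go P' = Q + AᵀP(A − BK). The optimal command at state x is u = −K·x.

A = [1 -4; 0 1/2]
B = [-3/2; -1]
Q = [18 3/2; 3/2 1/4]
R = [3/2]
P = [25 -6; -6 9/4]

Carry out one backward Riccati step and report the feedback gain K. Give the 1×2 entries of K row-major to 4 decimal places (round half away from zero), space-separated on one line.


BᵀP = [-31.5000 6.7500]
S = R + BᵀPB = [3/2] + [40.5000] = [42.0000]
BᵀPA = [-31.5000 129.3750]
K = S⁻¹·BᵀPA = [-0.7500 3.0804]
A−BK = [-0.1250 0.6205; -0.7500 3.5804]
AᵀP(A−BK) = [1.3750 -5.9688; -5.9688 26.0413]
P' = Q + AᵀP(A−BK) = [19.3750 -4.4688; -4.4688 26.2913]
tr(P') = 45.6663

-0.7500 3.0804


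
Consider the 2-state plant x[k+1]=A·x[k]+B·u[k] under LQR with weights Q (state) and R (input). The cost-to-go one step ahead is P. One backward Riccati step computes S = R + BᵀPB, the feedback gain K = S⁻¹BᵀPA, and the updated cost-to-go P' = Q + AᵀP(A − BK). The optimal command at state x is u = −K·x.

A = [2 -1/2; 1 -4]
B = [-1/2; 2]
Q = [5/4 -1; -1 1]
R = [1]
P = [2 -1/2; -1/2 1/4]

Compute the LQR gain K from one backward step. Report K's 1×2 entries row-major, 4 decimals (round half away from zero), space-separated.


-0.9286 -0.5714

BᵀP = [-2.0000 0.7500]
S = R + BᵀPB = [1] + [2.5000] = [3.5000]
BᵀPA = [-3.2500 -2.0000]
K = S⁻¹·BᵀPA = [-0.9286 -0.5714]
A−BK = [1.5357 -0.7857; 2.8571 -2.8571]
AᵀP(A−BK) = [3.2321 -0.6071; -0.6071 1.3571]
P' = Q + AᵀP(A−BK) = [4.4821 -1.6071; -1.6071 2.3571]
tr(P') = 6.8393


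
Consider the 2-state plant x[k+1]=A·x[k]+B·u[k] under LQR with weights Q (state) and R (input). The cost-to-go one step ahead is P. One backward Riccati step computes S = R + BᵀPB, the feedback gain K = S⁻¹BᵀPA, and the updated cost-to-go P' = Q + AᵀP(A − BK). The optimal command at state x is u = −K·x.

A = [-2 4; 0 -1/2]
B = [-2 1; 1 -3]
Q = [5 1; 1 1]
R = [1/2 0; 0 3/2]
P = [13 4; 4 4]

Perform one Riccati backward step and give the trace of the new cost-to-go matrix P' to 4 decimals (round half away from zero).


BᵀP = [-22.0000 -4.0000; 1.0000 -8.0000]
S = R + BᵀPB = [1/2 0; 0 3/2] + [40.0000 -10.0000; -10.0000 25.0000] = [40.5000 -10.0000; -10.0000 26.5000]
BᵀPA = [44.0000 -86.0000; -2.0000 8.0000]
K = S⁻¹·BᵀPA = [1.1775 -2.2594; 0.3689 -0.5507]
A−BK = [-0.0139 0.0319; -0.0709 0.1072]
AᵀP(A−BK) = [0.9278 -1.6861; -1.6861 3.0940]
P' = Q + AᵀP(A−BK) = [5.9278 -0.6861; -0.6861 4.0940]
tr(P') = 10.0218

10.0218


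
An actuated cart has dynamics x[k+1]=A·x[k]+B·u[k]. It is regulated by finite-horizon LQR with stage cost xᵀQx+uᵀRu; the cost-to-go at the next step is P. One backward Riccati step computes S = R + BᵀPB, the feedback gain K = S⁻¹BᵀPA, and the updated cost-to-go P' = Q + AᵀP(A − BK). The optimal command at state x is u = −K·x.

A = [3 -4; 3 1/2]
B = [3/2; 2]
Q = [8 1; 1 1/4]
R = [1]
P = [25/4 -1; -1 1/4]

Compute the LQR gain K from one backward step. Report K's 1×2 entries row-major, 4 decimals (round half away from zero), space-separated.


1.9006 -2.9814

BᵀP = [7.3750 -1.0000]
S = R + BᵀPB = [1] + [9.0625] = [10.0625]
BᵀPA = [19.1250 -30.0000]
K = S⁻¹·BᵀPA = [1.9006 -2.9814]
A−BK = [0.1491 0.4720; -0.8012 6.4627]
AᵀP(A−BK) = [4.1506 -7.1064; -7.1064 14.6215]
P' = Q + AᵀP(A−BK) = [12.1506 -6.1064; -6.1064 14.8715]
tr(P') = 27.0221


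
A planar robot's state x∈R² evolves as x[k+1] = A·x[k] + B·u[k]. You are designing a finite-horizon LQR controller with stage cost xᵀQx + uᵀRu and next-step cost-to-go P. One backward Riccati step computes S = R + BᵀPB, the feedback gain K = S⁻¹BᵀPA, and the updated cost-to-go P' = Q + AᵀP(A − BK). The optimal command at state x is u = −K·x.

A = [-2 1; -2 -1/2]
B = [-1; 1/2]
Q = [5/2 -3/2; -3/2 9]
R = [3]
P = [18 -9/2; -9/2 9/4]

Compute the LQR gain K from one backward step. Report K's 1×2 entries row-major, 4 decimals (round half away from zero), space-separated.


BᵀP = [-20.2500 5.6250]
S = R + BᵀPB = [3] + [23.0625] = [26.0625]
BᵀPA = [29.2500 -23.0625]
K = S⁻¹·BᵀPA = [1.1223 -0.8849]
A−BK = [-0.8777 0.1151; -2.5612 -0.0576]
AᵀP(A−BK) = [12.1727 -3.3669; -3.3669 2.6547]
P' = Q + AᵀP(A−BK) = [14.6727 -4.8669; -4.8669 11.6547]
tr(P') = 26.3273

1.1223 -0.8849


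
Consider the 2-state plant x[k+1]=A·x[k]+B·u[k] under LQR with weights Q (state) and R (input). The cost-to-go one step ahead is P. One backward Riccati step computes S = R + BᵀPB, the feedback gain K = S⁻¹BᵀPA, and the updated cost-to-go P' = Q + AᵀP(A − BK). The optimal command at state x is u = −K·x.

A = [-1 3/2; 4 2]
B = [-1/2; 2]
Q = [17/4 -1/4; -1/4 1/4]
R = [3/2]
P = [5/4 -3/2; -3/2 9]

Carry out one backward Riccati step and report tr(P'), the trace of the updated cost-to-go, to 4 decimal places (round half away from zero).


14.9035

BᵀP = [-3.6250 18.7500]
S = R + BᵀPB = [3/2] + [39.3125] = [40.8125]
BᵀPA = [78.6250 32.0625]
K = S⁻¹·BᵀPA = [1.9265 0.7856]
A−BK = [-0.0368 1.8928; 0.1470 0.4288]
AᵀP(A−BK) = [5.7795 2.3568; 2.3568 4.6240]
P' = Q + AᵀP(A−BK) = [10.0295 2.1068; 2.1068 4.8740]
tr(P') = 14.9035


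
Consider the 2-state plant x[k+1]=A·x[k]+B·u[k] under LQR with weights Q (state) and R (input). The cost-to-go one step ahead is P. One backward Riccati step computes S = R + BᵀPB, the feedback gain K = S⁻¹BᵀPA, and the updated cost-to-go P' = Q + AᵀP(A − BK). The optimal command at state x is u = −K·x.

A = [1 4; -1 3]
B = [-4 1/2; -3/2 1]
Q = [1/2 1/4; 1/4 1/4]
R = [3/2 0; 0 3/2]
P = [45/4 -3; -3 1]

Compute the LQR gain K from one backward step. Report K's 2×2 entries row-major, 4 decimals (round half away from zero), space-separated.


-0.3547 -0.8679 -0.1441 0.2327

BᵀP = [-40.5000 10.5000; 2.6250 -0.5000]
S = R + BᵀPB = [3/2 0; 0 3/2] + [146.2500 -9.7500; -9.7500 0.8125] = [147.7500 -9.7500; -9.7500 2.3125]
BᵀPA = [-51.0000 -130.5000; 3.1250 9.0000]
K = S⁻¹·BᵀPA = [-0.3547 -0.8679; -0.1441 0.2327]
A−BK = [-0.3467 0.4121; -1.3879 1.4655]
AᵀP(A−BK) = [0.6113 0.0103; 0.0103 1.6457]
P' = Q + AᵀP(A−BK) = [1.1113 0.2603; 0.2603 1.8957]
tr(P') = 3.0070


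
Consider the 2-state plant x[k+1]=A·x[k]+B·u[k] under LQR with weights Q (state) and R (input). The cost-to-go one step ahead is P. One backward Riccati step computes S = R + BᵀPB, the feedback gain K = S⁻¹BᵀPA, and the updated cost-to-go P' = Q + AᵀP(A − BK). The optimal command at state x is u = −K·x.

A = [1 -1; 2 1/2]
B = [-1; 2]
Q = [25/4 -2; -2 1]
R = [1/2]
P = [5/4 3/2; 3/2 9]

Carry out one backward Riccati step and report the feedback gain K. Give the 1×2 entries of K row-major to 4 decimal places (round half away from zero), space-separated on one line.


1.0945 0.2047

BᵀP = [1.7500 16.5000]
S = R + BᵀPB = [1/2] + [31.2500] = [31.7500]
BᵀPA = [34.7500 6.5000]
K = S⁻¹·BᵀPA = [1.0945 0.2047]
A−BK = [2.0945 -0.7953; -0.1890 0.0906]
AᵀP(A−BK) = [5.2165 -1.6142; -1.6142 0.6693]
P' = Q + AᵀP(A−BK) = [11.4665 -3.6142; -3.6142 1.6693]
tr(P') = 13.1358
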